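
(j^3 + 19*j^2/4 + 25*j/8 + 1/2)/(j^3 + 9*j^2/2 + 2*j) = (j + 1/4)/j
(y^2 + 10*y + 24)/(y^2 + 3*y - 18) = (y + 4)/(y - 3)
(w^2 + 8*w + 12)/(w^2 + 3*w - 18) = (w + 2)/(w - 3)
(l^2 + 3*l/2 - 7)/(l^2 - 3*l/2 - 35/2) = (l - 2)/(l - 5)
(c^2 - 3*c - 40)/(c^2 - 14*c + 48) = (c + 5)/(c - 6)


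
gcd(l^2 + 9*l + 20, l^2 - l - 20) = l + 4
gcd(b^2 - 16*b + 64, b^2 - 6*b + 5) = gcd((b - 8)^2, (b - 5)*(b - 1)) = 1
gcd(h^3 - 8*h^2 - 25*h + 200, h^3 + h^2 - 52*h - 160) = h^2 - 3*h - 40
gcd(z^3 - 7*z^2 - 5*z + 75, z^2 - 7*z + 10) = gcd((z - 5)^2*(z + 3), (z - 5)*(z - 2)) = z - 5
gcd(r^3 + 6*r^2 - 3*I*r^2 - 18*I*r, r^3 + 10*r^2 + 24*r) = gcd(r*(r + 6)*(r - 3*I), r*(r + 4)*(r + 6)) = r^2 + 6*r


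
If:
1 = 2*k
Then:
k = 1/2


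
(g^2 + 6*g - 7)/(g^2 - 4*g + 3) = (g + 7)/(g - 3)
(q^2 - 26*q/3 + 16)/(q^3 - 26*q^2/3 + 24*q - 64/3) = (q - 6)/(q^2 - 6*q + 8)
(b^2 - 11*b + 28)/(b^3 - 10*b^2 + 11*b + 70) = (b - 4)/(b^2 - 3*b - 10)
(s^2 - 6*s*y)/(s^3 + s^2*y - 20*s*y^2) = (s - 6*y)/(s^2 + s*y - 20*y^2)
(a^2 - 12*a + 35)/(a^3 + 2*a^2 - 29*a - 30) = (a - 7)/(a^2 + 7*a + 6)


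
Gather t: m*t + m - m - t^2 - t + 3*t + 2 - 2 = -t^2 + t*(m + 2)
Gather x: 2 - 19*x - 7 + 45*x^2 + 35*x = 45*x^2 + 16*x - 5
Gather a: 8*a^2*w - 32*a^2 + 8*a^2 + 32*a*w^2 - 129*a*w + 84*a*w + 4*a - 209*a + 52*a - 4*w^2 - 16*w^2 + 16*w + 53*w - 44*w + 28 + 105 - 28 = a^2*(8*w - 24) + a*(32*w^2 - 45*w - 153) - 20*w^2 + 25*w + 105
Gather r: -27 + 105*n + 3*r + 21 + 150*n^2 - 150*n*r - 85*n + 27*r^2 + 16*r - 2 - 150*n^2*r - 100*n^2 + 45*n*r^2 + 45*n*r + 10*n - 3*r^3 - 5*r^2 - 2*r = 50*n^2 + 30*n - 3*r^3 + r^2*(45*n + 22) + r*(-150*n^2 - 105*n + 17) - 8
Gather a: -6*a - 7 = -6*a - 7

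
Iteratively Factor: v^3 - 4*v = (v - 2)*(v^2 + 2*v) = v*(v - 2)*(v + 2)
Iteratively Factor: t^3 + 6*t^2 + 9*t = (t)*(t^2 + 6*t + 9) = t*(t + 3)*(t + 3)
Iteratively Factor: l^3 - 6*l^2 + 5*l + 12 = (l + 1)*(l^2 - 7*l + 12) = (l - 3)*(l + 1)*(l - 4)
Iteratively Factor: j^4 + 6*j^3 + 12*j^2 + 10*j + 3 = (j + 1)*(j^3 + 5*j^2 + 7*j + 3) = (j + 1)^2*(j^2 + 4*j + 3) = (j + 1)^3*(j + 3)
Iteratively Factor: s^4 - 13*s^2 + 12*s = (s - 3)*(s^3 + 3*s^2 - 4*s) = (s - 3)*(s - 1)*(s^2 + 4*s) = s*(s - 3)*(s - 1)*(s + 4)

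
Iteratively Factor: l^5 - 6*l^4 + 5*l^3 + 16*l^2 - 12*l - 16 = (l - 4)*(l^4 - 2*l^3 - 3*l^2 + 4*l + 4) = (l - 4)*(l - 2)*(l^3 - 3*l - 2) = (l - 4)*(l - 2)^2*(l^2 + 2*l + 1) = (l - 4)*(l - 2)^2*(l + 1)*(l + 1)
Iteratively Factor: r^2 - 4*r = (r)*(r - 4)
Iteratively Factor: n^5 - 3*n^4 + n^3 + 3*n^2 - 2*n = (n)*(n^4 - 3*n^3 + n^2 + 3*n - 2) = n*(n - 2)*(n^3 - n^2 - n + 1) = n*(n - 2)*(n + 1)*(n^2 - 2*n + 1) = n*(n - 2)*(n - 1)*(n + 1)*(n - 1)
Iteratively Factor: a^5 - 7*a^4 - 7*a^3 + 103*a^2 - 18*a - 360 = (a - 4)*(a^4 - 3*a^3 - 19*a^2 + 27*a + 90) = (a - 5)*(a - 4)*(a^3 + 2*a^2 - 9*a - 18) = (a - 5)*(a - 4)*(a - 3)*(a^2 + 5*a + 6) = (a - 5)*(a - 4)*(a - 3)*(a + 2)*(a + 3)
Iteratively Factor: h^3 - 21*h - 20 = (h + 4)*(h^2 - 4*h - 5) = (h - 5)*(h + 4)*(h + 1)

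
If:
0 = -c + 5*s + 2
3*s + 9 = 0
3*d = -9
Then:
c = -13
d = -3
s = -3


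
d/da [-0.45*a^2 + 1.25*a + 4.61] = 1.25 - 0.9*a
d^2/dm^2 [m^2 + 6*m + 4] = 2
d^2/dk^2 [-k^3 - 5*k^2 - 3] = -6*k - 10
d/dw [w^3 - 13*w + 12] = 3*w^2 - 13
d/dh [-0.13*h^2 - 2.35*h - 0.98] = -0.26*h - 2.35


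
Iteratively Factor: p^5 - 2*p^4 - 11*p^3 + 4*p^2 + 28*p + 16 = (p + 1)*(p^4 - 3*p^3 - 8*p^2 + 12*p + 16) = (p + 1)^2*(p^3 - 4*p^2 - 4*p + 16) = (p - 4)*(p + 1)^2*(p^2 - 4) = (p - 4)*(p + 1)^2*(p + 2)*(p - 2)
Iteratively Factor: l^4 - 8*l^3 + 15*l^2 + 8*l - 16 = (l - 4)*(l^3 - 4*l^2 - l + 4) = (l - 4)*(l + 1)*(l^2 - 5*l + 4) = (l - 4)^2*(l + 1)*(l - 1)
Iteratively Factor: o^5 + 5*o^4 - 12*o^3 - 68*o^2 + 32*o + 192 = (o - 2)*(o^4 + 7*o^3 + 2*o^2 - 64*o - 96) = (o - 2)*(o + 4)*(o^3 + 3*o^2 - 10*o - 24) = (o - 3)*(o - 2)*(o + 4)*(o^2 + 6*o + 8) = (o - 3)*(o - 2)*(o + 4)^2*(o + 2)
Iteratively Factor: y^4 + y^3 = (y + 1)*(y^3) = y*(y + 1)*(y^2) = y^2*(y + 1)*(y)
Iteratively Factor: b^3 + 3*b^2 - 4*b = (b + 4)*(b^2 - b) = (b - 1)*(b + 4)*(b)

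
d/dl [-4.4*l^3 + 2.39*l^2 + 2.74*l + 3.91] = -13.2*l^2 + 4.78*l + 2.74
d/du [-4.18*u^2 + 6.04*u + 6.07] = 6.04 - 8.36*u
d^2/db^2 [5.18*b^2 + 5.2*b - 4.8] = 10.3600000000000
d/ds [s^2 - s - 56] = 2*s - 1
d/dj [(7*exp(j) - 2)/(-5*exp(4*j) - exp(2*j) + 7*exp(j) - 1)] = ((7*exp(j) - 2)*(20*exp(3*j) + 2*exp(j) - 7) - 35*exp(4*j) - 7*exp(2*j) + 49*exp(j) - 7)*exp(j)/(5*exp(4*j) + exp(2*j) - 7*exp(j) + 1)^2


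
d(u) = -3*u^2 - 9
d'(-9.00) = 54.00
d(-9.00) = -252.00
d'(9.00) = -54.00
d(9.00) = -252.00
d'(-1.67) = 10.02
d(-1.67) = -17.37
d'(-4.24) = 25.44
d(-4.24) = -62.93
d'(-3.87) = 23.22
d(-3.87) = -53.93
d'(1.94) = -11.64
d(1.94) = -20.29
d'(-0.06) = 0.36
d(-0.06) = -9.01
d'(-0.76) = 4.56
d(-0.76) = -10.73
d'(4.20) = -25.20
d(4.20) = -61.92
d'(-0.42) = 2.52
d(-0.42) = -9.53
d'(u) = -6*u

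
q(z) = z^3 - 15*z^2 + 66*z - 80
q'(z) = 3*z^2 - 30*z + 66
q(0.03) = -78.03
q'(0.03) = 65.10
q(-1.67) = -236.71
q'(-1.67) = 124.47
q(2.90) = 9.64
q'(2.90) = 4.23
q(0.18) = -68.60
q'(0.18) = 60.70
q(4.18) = 6.83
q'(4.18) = -6.98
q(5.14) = -1.26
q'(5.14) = -8.94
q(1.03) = -26.84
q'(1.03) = 38.28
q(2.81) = 9.21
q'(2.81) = 5.39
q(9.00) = 28.00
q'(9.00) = 39.00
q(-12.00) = -4760.00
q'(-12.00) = 858.00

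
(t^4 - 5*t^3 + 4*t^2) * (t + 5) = t^5 - 21*t^3 + 20*t^2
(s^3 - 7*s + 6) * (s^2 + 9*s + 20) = s^5 + 9*s^4 + 13*s^3 - 57*s^2 - 86*s + 120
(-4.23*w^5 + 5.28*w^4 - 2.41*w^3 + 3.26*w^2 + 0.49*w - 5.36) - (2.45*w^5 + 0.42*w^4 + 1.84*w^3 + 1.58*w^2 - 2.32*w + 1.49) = -6.68*w^5 + 4.86*w^4 - 4.25*w^3 + 1.68*w^2 + 2.81*w - 6.85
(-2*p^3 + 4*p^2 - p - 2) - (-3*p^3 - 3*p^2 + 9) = p^3 + 7*p^2 - p - 11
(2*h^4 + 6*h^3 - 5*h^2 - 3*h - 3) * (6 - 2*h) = -4*h^5 + 46*h^3 - 24*h^2 - 12*h - 18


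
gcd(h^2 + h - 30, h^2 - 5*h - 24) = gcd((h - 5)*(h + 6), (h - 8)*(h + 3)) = 1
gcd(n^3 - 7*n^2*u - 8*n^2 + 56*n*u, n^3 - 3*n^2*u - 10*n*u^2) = n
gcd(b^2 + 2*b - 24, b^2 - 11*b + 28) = b - 4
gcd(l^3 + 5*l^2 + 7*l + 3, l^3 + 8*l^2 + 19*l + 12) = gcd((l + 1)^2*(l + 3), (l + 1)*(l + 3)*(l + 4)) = l^2 + 4*l + 3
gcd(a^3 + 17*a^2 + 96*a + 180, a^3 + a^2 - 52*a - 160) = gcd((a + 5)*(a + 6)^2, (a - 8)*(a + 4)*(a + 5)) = a + 5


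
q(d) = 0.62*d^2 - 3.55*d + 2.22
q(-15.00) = 194.97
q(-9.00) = 84.39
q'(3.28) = 0.52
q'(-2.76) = -6.97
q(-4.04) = 26.68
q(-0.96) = 6.20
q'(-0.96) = -4.74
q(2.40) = -2.73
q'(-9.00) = -14.71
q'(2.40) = -0.57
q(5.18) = 0.47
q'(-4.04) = -8.56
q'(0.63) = -2.77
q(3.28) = -2.75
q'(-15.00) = -22.15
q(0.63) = 0.23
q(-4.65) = 32.13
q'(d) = 1.24*d - 3.55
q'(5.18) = 2.87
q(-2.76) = 16.74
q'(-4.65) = -9.32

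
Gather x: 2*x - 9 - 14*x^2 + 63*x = -14*x^2 + 65*x - 9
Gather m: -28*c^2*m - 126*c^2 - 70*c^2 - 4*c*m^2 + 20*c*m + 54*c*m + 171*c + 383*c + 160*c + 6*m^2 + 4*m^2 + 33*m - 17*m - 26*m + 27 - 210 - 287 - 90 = -196*c^2 + 714*c + m^2*(10 - 4*c) + m*(-28*c^2 + 74*c - 10) - 560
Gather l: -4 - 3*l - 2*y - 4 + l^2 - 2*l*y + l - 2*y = l^2 + l*(-2*y - 2) - 4*y - 8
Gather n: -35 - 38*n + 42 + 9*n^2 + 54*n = 9*n^2 + 16*n + 7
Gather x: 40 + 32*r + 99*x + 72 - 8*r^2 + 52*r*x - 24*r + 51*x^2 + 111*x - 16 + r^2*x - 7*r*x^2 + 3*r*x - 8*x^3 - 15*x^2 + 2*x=-8*r^2 + 8*r - 8*x^3 + x^2*(36 - 7*r) + x*(r^2 + 55*r + 212) + 96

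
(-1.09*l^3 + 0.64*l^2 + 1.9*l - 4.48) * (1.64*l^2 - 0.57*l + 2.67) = -1.7876*l^5 + 1.6709*l^4 - 0.159100000000001*l^3 - 6.7214*l^2 + 7.6266*l - 11.9616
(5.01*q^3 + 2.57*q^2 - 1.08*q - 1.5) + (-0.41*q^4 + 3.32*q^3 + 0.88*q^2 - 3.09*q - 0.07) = -0.41*q^4 + 8.33*q^3 + 3.45*q^2 - 4.17*q - 1.57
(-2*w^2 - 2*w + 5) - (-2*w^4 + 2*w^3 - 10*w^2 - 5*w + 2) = 2*w^4 - 2*w^3 + 8*w^2 + 3*w + 3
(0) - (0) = 0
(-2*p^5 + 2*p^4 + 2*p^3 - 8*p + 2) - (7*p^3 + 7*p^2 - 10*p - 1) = -2*p^5 + 2*p^4 - 5*p^3 - 7*p^2 + 2*p + 3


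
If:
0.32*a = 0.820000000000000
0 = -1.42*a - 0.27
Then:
No Solution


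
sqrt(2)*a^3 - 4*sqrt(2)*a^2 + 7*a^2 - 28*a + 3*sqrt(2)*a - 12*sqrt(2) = (a - 4)*(a + 3*sqrt(2))*(sqrt(2)*a + 1)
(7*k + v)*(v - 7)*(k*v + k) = 7*k^2*v^2 - 42*k^2*v - 49*k^2 + k*v^3 - 6*k*v^2 - 7*k*v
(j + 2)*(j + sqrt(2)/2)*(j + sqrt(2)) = j^3 + 2*j^2 + 3*sqrt(2)*j^2/2 + j + 3*sqrt(2)*j + 2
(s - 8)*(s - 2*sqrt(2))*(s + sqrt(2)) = s^3 - 8*s^2 - sqrt(2)*s^2 - 4*s + 8*sqrt(2)*s + 32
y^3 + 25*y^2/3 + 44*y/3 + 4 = (y + 1/3)*(y + 2)*(y + 6)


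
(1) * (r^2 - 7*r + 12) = r^2 - 7*r + 12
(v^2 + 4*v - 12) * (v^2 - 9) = v^4 + 4*v^3 - 21*v^2 - 36*v + 108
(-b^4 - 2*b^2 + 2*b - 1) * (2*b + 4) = -2*b^5 - 4*b^4 - 4*b^3 - 4*b^2 + 6*b - 4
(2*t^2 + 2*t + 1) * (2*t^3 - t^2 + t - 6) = 4*t^5 + 2*t^4 + 2*t^3 - 11*t^2 - 11*t - 6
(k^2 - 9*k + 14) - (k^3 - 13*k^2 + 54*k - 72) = -k^3 + 14*k^2 - 63*k + 86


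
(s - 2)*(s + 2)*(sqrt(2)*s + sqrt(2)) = sqrt(2)*s^3 + sqrt(2)*s^2 - 4*sqrt(2)*s - 4*sqrt(2)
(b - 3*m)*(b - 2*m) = b^2 - 5*b*m + 6*m^2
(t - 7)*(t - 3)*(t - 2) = t^3 - 12*t^2 + 41*t - 42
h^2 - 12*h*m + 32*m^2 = (h - 8*m)*(h - 4*m)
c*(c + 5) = c^2 + 5*c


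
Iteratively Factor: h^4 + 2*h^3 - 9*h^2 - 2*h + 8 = (h + 1)*(h^3 + h^2 - 10*h + 8) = (h - 2)*(h + 1)*(h^2 + 3*h - 4) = (h - 2)*(h + 1)*(h + 4)*(h - 1)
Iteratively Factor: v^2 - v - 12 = (v - 4)*(v + 3)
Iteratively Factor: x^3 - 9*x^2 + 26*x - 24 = (x - 4)*(x^2 - 5*x + 6) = (x - 4)*(x - 3)*(x - 2)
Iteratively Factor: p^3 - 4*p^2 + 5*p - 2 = (p - 2)*(p^2 - 2*p + 1) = (p - 2)*(p - 1)*(p - 1)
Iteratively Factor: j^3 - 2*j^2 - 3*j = (j + 1)*(j^2 - 3*j) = (j - 3)*(j + 1)*(j)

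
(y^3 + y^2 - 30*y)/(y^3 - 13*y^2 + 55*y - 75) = y*(y + 6)/(y^2 - 8*y + 15)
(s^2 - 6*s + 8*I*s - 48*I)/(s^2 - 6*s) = (s + 8*I)/s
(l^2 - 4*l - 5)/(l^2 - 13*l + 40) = (l + 1)/(l - 8)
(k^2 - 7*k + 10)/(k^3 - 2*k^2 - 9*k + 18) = (k - 5)/(k^2 - 9)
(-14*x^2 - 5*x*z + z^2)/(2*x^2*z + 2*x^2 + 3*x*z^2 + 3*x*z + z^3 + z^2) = (-7*x + z)/(x*z + x + z^2 + z)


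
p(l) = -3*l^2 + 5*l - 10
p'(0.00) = 5.00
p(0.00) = -10.00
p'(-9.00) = 59.00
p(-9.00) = -298.00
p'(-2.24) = 18.44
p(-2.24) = -36.25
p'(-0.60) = 8.60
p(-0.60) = -14.08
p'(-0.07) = 5.42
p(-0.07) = -10.36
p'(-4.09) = 29.54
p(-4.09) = -80.63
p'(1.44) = -3.64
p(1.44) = -9.02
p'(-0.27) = 6.62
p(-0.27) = -11.57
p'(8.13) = -43.78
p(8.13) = -167.64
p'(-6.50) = 44.00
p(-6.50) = -169.25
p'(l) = 5 - 6*l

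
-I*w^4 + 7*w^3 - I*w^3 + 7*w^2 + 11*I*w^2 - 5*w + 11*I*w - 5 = (w + I)^2*(w + 5*I)*(-I*w - I)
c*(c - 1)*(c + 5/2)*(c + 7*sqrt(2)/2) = c^4 + 3*c^3/2 + 7*sqrt(2)*c^3/2 - 5*c^2/2 + 21*sqrt(2)*c^2/4 - 35*sqrt(2)*c/4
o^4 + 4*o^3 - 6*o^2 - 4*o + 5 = (o - 1)^2*(o + 1)*(o + 5)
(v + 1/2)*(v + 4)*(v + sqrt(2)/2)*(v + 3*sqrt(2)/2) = v^4 + 2*sqrt(2)*v^3 + 9*v^3/2 + 7*v^2/2 + 9*sqrt(2)*v^2 + 4*sqrt(2)*v + 27*v/4 + 3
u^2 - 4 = (u - 2)*(u + 2)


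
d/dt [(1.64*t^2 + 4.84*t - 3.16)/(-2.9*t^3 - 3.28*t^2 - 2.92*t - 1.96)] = (4.756*t^4 + 28.072*t^3 - 16.4056*t^2 - 27.1584*t - 18.7136)/(8.41*t^6 + 19.024*t^5 + 27.6944*t^4 + 30.5232*t^3 + 21.384*t^2 + 11.4464*t + 3.8416)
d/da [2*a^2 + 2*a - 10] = 4*a + 2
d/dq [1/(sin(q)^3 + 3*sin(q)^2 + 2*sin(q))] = (-6*sin(q) + 3*cos(q)^2 - 5)*cos(q)/((sin(q)^2 + 3*sin(q) + 2)^2*sin(q)^2)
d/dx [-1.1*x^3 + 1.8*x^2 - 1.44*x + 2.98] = -3.3*x^2 + 3.6*x - 1.44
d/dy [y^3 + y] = 3*y^2 + 1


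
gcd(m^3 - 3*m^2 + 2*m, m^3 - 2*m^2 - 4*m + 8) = m - 2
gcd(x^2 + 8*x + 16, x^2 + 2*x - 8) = x + 4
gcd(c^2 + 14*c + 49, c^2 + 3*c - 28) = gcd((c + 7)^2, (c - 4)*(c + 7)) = c + 7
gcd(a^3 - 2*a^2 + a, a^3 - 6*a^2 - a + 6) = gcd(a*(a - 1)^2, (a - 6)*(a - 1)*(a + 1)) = a - 1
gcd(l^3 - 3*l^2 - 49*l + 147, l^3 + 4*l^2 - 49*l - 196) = l^2 - 49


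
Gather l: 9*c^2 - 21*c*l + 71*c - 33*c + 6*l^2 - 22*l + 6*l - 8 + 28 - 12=9*c^2 + 38*c + 6*l^2 + l*(-21*c - 16) + 8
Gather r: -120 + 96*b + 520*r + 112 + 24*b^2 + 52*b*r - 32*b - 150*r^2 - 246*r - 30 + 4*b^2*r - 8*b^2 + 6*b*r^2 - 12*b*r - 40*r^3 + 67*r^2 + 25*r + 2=16*b^2 + 64*b - 40*r^3 + r^2*(6*b - 83) + r*(4*b^2 + 40*b + 299) - 36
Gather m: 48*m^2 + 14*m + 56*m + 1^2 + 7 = 48*m^2 + 70*m + 8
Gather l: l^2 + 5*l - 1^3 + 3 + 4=l^2 + 5*l + 6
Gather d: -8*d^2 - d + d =-8*d^2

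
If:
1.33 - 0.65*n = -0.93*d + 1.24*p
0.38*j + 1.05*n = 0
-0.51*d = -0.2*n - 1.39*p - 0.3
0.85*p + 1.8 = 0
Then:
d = -6.37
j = 8.37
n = -3.03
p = -2.12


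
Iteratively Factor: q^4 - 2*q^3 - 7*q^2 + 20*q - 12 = (q - 1)*(q^3 - q^2 - 8*q + 12) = (q - 2)*(q - 1)*(q^2 + q - 6) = (q - 2)*(q - 1)*(q + 3)*(q - 2)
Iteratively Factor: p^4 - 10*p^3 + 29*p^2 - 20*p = (p)*(p^3 - 10*p^2 + 29*p - 20) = p*(p - 1)*(p^2 - 9*p + 20) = p*(p - 5)*(p - 1)*(p - 4)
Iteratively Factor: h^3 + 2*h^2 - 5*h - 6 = (h - 2)*(h^2 + 4*h + 3) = (h - 2)*(h + 1)*(h + 3)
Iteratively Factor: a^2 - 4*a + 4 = (a - 2)*(a - 2)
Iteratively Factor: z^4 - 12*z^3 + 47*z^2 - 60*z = (z - 5)*(z^3 - 7*z^2 + 12*z) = (z - 5)*(z - 3)*(z^2 - 4*z) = (z - 5)*(z - 4)*(z - 3)*(z)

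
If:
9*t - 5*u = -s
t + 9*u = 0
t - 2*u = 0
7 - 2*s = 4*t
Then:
No Solution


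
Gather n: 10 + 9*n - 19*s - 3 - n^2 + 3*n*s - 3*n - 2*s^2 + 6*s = -n^2 + n*(3*s + 6) - 2*s^2 - 13*s + 7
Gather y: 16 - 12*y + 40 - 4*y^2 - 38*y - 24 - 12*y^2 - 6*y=-16*y^2 - 56*y + 32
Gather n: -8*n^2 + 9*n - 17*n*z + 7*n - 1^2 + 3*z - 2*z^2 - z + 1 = -8*n^2 + n*(16 - 17*z) - 2*z^2 + 2*z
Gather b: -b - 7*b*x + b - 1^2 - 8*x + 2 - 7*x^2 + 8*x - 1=-7*b*x - 7*x^2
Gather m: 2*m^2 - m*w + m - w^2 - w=2*m^2 + m*(1 - w) - w^2 - w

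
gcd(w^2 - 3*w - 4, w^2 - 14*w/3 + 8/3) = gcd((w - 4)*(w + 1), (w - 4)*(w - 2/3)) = w - 4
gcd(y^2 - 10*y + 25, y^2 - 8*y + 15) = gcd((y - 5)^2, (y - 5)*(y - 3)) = y - 5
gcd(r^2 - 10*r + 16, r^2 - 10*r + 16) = r^2 - 10*r + 16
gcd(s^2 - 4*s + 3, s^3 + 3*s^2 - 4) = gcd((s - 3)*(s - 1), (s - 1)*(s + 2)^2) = s - 1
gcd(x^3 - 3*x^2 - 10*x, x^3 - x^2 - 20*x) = x^2 - 5*x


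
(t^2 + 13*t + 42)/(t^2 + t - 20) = (t^2 + 13*t + 42)/(t^2 + t - 20)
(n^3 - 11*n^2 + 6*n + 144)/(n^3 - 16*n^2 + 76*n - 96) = (n + 3)/(n - 2)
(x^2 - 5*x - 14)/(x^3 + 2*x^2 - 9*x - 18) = (x - 7)/(x^2 - 9)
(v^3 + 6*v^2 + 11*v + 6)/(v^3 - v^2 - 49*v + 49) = (v^3 + 6*v^2 + 11*v + 6)/(v^3 - v^2 - 49*v + 49)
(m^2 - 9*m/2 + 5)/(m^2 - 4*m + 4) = (m - 5/2)/(m - 2)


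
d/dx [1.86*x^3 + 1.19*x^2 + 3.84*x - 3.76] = 5.58*x^2 + 2.38*x + 3.84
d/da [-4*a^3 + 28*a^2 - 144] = 4*a*(14 - 3*a)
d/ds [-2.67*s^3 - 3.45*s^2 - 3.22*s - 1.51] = -8.01*s^2 - 6.9*s - 3.22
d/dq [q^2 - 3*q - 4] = 2*q - 3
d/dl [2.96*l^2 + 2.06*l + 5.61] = 5.92*l + 2.06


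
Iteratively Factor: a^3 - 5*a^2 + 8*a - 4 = (a - 2)*(a^2 - 3*a + 2) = (a - 2)*(a - 1)*(a - 2)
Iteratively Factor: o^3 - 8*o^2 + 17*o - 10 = (o - 5)*(o^2 - 3*o + 2) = (o - 5)*(o - 2)*(o - 1)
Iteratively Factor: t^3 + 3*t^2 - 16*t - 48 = (t + 4)*(t^2 - t - 12) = (t - 4)*(t + 4)*(t + 3)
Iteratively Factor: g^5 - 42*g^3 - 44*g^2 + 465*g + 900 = (g + 3)*(g^4 - 3*g^3 - 33*g^2 + 55*g + 300) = (g - 5)*(g + 3)*(g^3 + 2*g^2 - 23*g - 60) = (g - 5)*(g + 3)^2*(g^2 - g - 20) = (g - 5)*(g + 3)^2*(g + 4)*(g - 5)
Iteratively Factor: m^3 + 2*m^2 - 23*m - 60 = (m - 5)*(m^2 + 7*m + 12) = (m - 5)*(m + 4)*(m + 3)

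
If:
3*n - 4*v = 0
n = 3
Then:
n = 3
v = 9/4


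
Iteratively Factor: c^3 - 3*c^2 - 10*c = (c - 5)*(c^2 + 2*c) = (c - 5)*(c + 2)*(c)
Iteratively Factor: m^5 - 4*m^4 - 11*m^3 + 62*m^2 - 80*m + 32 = (m + 4)*(m^4 - 8*m^3 + 21*m^2 - 22*m + 8) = (m - 1)*(m + 4)*(m^3 - 7*m^2 + 14*m - 8) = (m - 4)*(m - 1)*(m + 4)*(m^2 - 3*m + 2) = (m - 4)*(m - 2)*(m - 1)*(m + 4)*(m - 1)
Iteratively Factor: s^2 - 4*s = (s)*(s - 4)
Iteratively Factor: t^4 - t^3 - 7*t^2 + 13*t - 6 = (t + 3)*(t^3 - 4*t^2 + 5*t - 2) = (t - 2)*(t + 3)*(t^2 - 2*t + 1) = (t - 2)*(t - 1)*(t + 3)*(t - 1)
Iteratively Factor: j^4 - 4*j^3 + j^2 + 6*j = (j)*(j^3 - 4*j^2 + j + 6) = j*(j + 1)*(j^2 - 5*j + 6) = j*(j - 2)*(j + 1)*(j - 3)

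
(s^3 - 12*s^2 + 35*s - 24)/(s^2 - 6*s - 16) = (s^2 - 4*s + 3)/(s + 2)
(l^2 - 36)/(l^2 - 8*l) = (l^2 - 36)/(l*(l - 8))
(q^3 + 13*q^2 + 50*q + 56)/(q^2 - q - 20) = (q^2 + 9*q + 14)/(q - 5)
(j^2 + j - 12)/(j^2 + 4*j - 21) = (j + 4)/(j + 7)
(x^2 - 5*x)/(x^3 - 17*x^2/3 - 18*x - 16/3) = 3*x*(5 - x)/(-3*x^3 + 17*x^2 + 54*x + 16)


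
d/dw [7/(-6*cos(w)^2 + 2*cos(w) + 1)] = 14*(1 - 6*cos(w))*sin(w)/(-6*cos(w)^2 + 2*cos(w) + 1)^2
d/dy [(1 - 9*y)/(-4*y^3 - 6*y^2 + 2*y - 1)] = (-72*y^3 - 42*y^2 + 12*y + 7)/(16*y^6 + 48*y^5 + 20*y^4 - 16*y^3 + 16*y^2 - 4*y + 1)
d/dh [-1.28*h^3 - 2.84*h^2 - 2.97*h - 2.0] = -3.84*h^2 - 5.68*h - 2.97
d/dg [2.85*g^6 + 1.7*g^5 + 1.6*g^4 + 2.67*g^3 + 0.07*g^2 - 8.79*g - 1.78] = 17.1*g^5 + 8.5*g^4 + 6.4*g^3 + 8.01*g^2 + 0.14*g - 8.79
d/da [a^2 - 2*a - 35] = 2*a - 2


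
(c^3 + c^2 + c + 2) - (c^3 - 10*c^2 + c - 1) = 11*c^2 + 3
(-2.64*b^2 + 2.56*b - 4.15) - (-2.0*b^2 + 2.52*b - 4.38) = -0.64*b^2 + 0.04*b + 0.23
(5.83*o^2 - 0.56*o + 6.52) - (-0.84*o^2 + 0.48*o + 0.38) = 6.67*o^2 - 1.04*o + 6.14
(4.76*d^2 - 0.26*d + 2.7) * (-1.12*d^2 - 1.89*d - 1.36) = -5.3312*d^4 - 8.7052*d^3 - 9.0062*d^2 - 4.7494*d - 3.672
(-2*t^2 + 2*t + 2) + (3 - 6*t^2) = -8*t^2 + 2*t + 5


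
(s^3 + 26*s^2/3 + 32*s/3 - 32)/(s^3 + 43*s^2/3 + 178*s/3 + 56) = (3*s^2 + 8*s - 16)/(3*s^2 + 25*s + 28)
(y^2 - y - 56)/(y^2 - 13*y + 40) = (y + 7)/(y - 5)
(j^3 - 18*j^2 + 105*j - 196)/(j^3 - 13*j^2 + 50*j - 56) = (j - 7)/(j - 2)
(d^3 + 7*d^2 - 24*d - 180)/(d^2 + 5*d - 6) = (d^2 + d - 30)/(d - 1)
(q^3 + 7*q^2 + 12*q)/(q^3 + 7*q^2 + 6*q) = (q^2 + 7*q + 12)/(q^2 + 7*q + 6)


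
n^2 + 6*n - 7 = (n - 1)*(n + 7)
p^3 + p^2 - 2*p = p*(p - 1)*(p + 2)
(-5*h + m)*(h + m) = -5*h^2 - 4*h*m + m^2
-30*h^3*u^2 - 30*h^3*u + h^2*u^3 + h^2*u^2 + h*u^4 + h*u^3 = u*(-5*h + u)*(6*h + u)*(h*u + h)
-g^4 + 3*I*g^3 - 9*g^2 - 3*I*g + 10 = (g - 5*I)*(g + 2*I)*(-I*g - I)*(-I*g + I)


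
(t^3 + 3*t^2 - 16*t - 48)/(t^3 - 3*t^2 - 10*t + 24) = (t + 4)/(t - 2)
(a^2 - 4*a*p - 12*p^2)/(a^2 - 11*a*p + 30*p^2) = (-a - 2*p)/(-a + 5*p)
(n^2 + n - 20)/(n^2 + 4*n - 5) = (n - 4)/(n - 1)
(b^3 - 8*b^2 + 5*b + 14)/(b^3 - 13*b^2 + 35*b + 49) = (b - 2)/(b - 7)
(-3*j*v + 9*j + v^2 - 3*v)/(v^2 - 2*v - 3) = (-3*j + v)/(v + 1)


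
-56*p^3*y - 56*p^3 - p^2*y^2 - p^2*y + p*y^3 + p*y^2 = (-8*p + y)*(7*p + y)*(p*y + p)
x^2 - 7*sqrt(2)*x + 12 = (x - 6*sqrt(2))*(x - sqrt(2))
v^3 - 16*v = v*(v - 4)*(v + 4)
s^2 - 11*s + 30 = (s - 6)*(s - 5)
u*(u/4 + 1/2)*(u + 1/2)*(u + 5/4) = u^4/4 + 15*u^3/16 + 33*u^2/32 + 5*u/16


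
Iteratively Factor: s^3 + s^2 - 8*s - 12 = (s - 3)*(s^2 + 4*s + 4) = (s - 3)*(s + 2)*(s + 2)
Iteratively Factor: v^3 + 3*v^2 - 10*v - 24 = (v - 3)*(v^2 + 6*v + 8) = (v - 3)*(v + 2)*(v + 4)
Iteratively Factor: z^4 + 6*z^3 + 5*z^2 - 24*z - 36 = (z - 2)*(z^3 + 8*z^2 + 21*z + 18) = (z - 2)*(z + 2)*(z^2 + 6*z + 9) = (z - 2)*(z + 2)*(z + 3)*(z + 3)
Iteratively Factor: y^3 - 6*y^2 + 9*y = (y - 3)*(y^2 - 3*y) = (y - 3)^2*(y)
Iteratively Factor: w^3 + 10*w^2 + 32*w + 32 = (w + 4)*(w^2 + 6*w + 8) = (w + 4)^2*(w + 2)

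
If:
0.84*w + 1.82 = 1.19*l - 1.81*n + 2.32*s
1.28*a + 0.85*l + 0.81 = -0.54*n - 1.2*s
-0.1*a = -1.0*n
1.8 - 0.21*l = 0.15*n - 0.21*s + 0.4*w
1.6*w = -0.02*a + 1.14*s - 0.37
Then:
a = -1.50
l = 11.68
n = -0.15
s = -7.28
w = -5.40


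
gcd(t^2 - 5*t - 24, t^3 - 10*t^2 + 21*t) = 1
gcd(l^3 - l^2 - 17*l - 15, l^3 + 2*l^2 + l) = l + 1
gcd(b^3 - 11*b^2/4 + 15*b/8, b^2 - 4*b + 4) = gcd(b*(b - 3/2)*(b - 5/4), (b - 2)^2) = 1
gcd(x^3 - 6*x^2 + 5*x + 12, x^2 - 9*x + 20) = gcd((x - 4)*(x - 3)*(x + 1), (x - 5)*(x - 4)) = x - 4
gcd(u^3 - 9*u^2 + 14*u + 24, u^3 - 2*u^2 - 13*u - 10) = u + 1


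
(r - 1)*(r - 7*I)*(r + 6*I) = r^3 - r^2 - I*r^2 + 42*r + I*r - 42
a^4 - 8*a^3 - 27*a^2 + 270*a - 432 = (a - 8)*(a - 3)^2*(a + 6)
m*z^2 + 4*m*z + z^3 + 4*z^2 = z*(m + z)*(z + 4)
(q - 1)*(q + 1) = q^2 - 1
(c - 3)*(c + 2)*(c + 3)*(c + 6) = c^4 + 8*c^3 + 3*c^2 - 72*c - 108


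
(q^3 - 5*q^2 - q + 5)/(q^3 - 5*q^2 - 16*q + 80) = (q^2 - 1)/(q^2 - 16)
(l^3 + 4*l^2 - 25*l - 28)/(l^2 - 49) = (l^2 - 3*l - 4)/(l - 7)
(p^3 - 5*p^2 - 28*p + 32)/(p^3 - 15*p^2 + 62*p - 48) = (p + 4)/(p - 6)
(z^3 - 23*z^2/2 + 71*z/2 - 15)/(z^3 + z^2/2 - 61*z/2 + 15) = (z - 6)/(z + 6)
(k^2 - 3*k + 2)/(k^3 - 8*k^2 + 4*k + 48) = (k^2 - 3*k + 2)/(k^3 - 8*k^2 + 4*k + 48)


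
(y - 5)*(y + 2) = y^2 - 3*y - 10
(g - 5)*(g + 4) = g^2 - g - 20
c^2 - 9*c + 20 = (c - 5)*(c - 4)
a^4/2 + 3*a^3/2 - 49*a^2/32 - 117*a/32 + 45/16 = (a/2 + 1)*(a - 5/4)*(a - 3/4)*(a + 3)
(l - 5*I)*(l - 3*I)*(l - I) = l^3 - 9*I*l^2 - 23*l + 15*I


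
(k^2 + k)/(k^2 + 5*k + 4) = k/(k + 4)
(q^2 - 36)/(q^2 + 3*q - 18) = (q - 6)/(q - 3)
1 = 1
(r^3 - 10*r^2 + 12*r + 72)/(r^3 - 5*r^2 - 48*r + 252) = (r + 2)/(r + 7)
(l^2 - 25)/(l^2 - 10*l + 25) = (l + 5)/(l - 5)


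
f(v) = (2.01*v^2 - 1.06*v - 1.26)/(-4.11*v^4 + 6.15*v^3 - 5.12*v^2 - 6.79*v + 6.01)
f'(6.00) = 0.01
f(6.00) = -0.02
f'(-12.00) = -0.00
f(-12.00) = -0.00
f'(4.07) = 0.02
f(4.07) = -0.03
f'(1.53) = -0.06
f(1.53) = -0.11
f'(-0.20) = -0.34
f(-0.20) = -0.14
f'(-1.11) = -1.42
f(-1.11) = -0.32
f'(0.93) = -1.78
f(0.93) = 0.18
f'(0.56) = -6.28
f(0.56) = -0.96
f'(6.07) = 0.01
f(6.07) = -0.01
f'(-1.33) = -0.34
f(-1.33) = -0.17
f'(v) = (4.02*v - 1.06)/(-4.11*v^4 + 6.15*v^3 - 5.12*v^2 - 6.79*v + 6.01) + (2.01*v^2 - 1.06*v - 1.26)*(16.44*v^3 - 18.45*v^2 + 10.24*v + 6.79)/(-4.11*v^4 + 6.15*v^3 - 5.12*v^2 - 6.79*v + 6.01)^2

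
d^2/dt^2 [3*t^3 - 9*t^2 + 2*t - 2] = 18*t - 18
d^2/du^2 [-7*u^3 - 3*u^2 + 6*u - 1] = -42*u - 6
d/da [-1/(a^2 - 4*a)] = 2*(a - 2)/(a^2*(a - 4)^2)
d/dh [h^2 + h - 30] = 2*h + 1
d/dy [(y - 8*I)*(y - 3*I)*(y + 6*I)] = 3*y^2 - 10*I*y + 42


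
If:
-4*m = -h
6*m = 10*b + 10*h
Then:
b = -17*m/5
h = 4*m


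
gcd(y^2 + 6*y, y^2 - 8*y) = y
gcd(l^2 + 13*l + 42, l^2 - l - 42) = l + 6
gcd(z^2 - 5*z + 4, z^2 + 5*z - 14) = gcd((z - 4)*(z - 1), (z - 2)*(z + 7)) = 1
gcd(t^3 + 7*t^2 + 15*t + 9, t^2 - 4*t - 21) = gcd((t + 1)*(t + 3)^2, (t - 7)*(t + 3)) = t + 3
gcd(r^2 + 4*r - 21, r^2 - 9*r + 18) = r - 3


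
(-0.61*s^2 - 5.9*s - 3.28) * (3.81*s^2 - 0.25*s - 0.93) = -2.3241*s^4 - 22.3265*s^3 - 10.4545*s^2 + 6.307*s + 3.0504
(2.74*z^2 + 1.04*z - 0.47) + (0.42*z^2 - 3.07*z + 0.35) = 3.16*z^2 - 2.03*z - 0.12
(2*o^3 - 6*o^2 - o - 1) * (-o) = -2*o^4 + 6*o^3 + o^2 + o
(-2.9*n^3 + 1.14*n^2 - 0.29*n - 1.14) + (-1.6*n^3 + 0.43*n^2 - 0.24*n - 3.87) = -4.5*n^3 + 1.57*n^2 - 0.53*n - 5.01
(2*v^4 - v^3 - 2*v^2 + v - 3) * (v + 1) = 2*v^5 + v^4 - 3*v^3 - v^2 - 2*v - 3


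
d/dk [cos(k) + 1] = -sin(k)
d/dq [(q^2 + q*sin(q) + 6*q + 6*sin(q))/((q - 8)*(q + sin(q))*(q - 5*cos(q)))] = (-5*q^2*sin(q) - q^2 + 10*q*sin(q) - 12*q + 240*sin(q) + 70*cos(q) + 48)/((q - 8)^2*(q - 5*cos(q))^2)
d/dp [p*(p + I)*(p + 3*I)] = 3*p^2 + 8*I*p - 3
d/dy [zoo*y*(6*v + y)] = zoo*(v + y)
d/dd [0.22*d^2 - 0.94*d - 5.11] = 0.44*d - 0.94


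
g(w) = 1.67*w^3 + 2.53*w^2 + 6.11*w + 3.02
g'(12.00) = 788.27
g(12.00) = 3326.42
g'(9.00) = 457.46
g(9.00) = 1480.37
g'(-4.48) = 83.99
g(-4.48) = -123.73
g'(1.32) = 21.52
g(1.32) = 19.33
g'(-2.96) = 35.03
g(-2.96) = -36.21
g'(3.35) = 79.29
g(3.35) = 114.67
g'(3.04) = 67.79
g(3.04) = 91.89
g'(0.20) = 7.32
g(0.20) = 4.36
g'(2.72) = 56.94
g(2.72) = 71.96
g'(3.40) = 81.23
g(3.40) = 118.68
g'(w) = 5.01*w^2 + 5.06*w + 6.11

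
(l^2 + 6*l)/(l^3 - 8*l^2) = (l + 6)/(l*(l - 8))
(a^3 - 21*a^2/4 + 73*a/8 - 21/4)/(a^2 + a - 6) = (8*a^2 - 26*a + 21)/(8*(a + 3))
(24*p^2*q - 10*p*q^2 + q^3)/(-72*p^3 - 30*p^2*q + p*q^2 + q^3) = q*(-4*p + q)/(12*p^2 + 7*p*q + q^2)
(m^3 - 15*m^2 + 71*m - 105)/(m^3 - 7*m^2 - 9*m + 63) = (m - 5)/(m + 3)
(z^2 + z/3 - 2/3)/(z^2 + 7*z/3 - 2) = (z + 1)/(z + 3)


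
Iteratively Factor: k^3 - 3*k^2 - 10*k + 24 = (k - 2)*(k^2 - k - 12) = (k - 4)*(k - 2)*(k + 3)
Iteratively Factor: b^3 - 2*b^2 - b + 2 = (b - 2)*(b^2 - 1) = (b - 2)*(b - 1)*(b + 1)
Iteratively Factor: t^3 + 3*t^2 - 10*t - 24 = (t + 2)*(t^2 + t - 12) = (t - 3)*(t + 2)*(t + 4)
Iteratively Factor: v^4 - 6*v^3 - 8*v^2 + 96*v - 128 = (v - 4)*(v^3 - 2*v^2 - 16*v + 32) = (v - 4)*(v - 2)*(v^2 - 16) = (v - 4)^2*(v - 2)*(v + 4)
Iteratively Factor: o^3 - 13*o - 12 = (o + 3)*(o^2 - 3*o - 4) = (o - 4)*(o + 3)*(o + 1)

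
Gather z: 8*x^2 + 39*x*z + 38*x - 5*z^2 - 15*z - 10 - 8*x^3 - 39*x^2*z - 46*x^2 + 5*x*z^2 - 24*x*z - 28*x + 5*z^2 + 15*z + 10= -8*x^3 - 38*x^2 + 5*x*z^2 + 10*x + z*(-39*x^2 + 15*x)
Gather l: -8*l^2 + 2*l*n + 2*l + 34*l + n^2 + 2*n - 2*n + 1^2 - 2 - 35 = -8*l^2 + l*(2*n + 36) + n^2 - 36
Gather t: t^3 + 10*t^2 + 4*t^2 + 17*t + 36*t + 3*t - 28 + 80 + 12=t^3 + 14*t^2 + 56*t + 64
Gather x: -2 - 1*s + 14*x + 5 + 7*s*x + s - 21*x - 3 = x*(7*s - 7)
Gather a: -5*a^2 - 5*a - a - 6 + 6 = -5*a^2 - 6*a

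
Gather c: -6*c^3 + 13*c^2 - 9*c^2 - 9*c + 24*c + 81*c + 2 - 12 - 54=-6*c^3 + 4*c^2 + 96*c - 64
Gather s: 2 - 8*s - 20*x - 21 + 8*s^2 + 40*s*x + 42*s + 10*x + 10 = 8*s^2 + s*(40*x + 34) - 10*x - 9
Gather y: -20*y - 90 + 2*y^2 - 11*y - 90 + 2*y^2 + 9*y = 4*y^2 - 22*y - 180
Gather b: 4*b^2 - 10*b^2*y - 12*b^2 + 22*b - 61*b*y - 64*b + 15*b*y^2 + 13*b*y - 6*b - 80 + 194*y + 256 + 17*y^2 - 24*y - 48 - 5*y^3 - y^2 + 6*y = b^2*(-10*y - 8) + b*(15*y^2 - 48*y - 48) - 5*y^3 + 16*y^2 + 176*y + 128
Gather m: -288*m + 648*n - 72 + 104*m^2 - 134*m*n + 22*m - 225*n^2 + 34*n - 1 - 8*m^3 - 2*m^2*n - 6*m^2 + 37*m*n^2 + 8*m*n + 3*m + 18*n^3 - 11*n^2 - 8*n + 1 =-8*m^3 + m^2*(98 - 2*n) + m*(37*n^2 - 126*n - 263) + 18*n^3 - 236*n^2 + 674*n - 72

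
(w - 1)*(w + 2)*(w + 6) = w^3 + 7*w^2 + 4*w - 12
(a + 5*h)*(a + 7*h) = a^2 + 12*a*h + 35*h^2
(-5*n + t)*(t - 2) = -5*n*t + 10*n + t^2 - 2*t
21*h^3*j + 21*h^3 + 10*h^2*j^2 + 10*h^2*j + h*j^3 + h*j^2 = (3*h + j)*(7*h + j)*(h*j + h)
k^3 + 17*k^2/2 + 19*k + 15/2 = (k + 1/2)*(k + 3)*(k + 5)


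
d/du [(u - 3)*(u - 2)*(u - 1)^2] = 4*u^3 - 21*u^2 + 34*u - 17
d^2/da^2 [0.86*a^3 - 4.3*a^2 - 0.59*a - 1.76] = 5.16*a - 8.6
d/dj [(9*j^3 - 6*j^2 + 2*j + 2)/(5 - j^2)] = (-9*j^4 + 137*j^2 - 56*j + 10)/(j^4 - 10*j^2 + 25)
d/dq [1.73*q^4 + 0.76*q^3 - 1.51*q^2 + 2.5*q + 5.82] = 6.92*q^3 + 2.28*q^2 - 3.02*q + 2.5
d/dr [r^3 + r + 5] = 3*r^2 + 1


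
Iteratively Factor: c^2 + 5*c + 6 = (c + 3)*(c + 2)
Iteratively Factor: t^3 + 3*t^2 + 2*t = (t + 1)*(t^2 + 2*t) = t*(t + 1)*(t + 2)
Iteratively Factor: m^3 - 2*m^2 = (m - 2)*(m^2) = m*(m - 2)*(m)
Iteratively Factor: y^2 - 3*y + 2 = (y - 2)*(y - 1)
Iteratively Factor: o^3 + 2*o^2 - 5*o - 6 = (o + 1)*(o^2 + o - 6) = (o + 1)*(o + 3)*(o - 2)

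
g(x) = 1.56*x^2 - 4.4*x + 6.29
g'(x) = 3.12*x - 4.4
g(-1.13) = 13.25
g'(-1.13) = -7.93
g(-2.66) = 29.03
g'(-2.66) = -12.70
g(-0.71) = 10.20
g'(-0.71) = -6.62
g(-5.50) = 77.68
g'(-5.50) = -21.56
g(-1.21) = 13.90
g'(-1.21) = -8.18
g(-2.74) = 30.06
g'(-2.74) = -12.95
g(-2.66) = 29.03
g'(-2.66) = -12.70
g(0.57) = 4.29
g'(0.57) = -2.62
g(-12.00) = 283.73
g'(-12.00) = -41.84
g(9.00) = 93.05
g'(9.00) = 23.68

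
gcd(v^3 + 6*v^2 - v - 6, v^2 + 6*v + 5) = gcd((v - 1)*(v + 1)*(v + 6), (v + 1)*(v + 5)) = v + 1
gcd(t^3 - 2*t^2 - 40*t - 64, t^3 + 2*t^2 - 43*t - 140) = t + 4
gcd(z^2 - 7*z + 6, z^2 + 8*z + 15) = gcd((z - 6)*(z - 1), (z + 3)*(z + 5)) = 1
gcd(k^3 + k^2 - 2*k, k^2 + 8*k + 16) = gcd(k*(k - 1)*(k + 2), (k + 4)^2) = 1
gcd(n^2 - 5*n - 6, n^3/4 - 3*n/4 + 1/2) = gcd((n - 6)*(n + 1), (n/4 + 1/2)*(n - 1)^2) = 1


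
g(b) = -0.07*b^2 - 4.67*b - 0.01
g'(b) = -0.14*b - 4.67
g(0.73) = -3.46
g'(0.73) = -4.77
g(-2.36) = 10.62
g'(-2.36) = -4.34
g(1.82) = -8.74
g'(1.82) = -4.92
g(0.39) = -1.84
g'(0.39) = -4.72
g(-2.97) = 13.24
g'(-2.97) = -4.25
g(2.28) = -11.02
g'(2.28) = -4.99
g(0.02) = -0.10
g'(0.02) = -4.67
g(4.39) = -21.86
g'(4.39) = -5.28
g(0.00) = -0.01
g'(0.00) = -4.67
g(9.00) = -47.71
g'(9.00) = -5.93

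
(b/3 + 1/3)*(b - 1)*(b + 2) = b^3/3 + 2*b^2/3 - b/3 - 2/3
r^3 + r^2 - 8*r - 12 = (r - 3)*(r + 2)^2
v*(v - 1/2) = v^2 - v/2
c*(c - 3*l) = c^2 - 3*c*l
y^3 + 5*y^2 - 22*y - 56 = (y - 4)*(y + 2)*(y + 7)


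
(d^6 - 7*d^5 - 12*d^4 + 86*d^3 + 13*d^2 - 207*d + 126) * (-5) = -5*d^6 + 35*d^5 + 60*d^4 - 430*d^3 - 65*d^2 + 1035*d - 630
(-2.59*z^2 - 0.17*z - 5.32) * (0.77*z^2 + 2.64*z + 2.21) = -1.9943*z^4 - 6.9685*z^3 - 10.2691*z^2 - 14.4205*z - 11.7572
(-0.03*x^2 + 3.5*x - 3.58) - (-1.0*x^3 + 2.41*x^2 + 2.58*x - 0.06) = 1.0*x^3 - 2.44*x^2 + 0.92*x - 3.52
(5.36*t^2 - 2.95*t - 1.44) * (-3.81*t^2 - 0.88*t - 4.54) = -20.4216*t^4 + 6.5227*t^3 - 16.252*t^2 + 14.6602*t + 6.5376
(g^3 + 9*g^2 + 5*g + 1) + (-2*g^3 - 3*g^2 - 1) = -g^3 + 6*g^2 + 5*g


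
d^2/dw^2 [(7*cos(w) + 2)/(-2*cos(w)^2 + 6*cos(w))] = (29*sin(w)^4/cos(w)^3 - 7*sin(w)^2 - 25 + 64/cos(w) + 36/cos(w)^2 - 65/cos(w)^3)/(2*(cos(w) - 3)^3)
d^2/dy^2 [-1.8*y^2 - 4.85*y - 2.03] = -3.60000000000000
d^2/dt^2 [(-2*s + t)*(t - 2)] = 2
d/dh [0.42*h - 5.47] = 0.420000000000000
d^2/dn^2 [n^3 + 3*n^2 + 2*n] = 6*n + 6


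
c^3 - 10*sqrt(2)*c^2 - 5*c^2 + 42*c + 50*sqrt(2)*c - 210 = (c - 5)*(c - 7*sqrt(2))*(c - 3*sqrt(2))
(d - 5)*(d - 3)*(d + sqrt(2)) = d^3 - 8*d^2 + sqrt(2)*d^2 - 8*sqrt(2)*d + 15*d + 15*sqrt(2)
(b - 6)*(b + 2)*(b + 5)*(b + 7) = b^4 + 8*b^3 - 25*b^2 - 284*b - 420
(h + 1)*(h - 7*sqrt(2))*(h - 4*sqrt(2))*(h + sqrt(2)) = h^4 - 10*sqrt(2)*h^3 + h^3 - 10*sqrt(2)*h^2 + 34*h^2 + 34*h + 56*sqrt(2)*h + 56*sqrt(2)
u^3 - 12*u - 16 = (u - 4)*(u + 2)^2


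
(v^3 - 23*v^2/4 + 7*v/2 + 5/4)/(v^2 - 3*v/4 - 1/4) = v - 5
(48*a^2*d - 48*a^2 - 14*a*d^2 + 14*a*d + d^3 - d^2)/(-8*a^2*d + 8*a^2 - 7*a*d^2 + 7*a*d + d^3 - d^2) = (-6*a + d)/(a + d)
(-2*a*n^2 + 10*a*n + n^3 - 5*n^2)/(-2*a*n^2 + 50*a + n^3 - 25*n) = n/(n + 5)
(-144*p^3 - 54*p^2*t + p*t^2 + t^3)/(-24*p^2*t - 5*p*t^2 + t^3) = (6*p + t)/t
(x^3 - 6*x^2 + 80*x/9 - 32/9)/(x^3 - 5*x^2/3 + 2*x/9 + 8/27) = 3*(x - 4)/(3*x + 1)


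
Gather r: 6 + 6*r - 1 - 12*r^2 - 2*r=-12*r^2 + 4*r + 5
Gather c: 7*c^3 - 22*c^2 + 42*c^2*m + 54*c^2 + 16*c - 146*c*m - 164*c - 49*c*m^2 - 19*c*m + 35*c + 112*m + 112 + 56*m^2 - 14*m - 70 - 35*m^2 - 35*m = 7*c^3 + c^2*(42*m + 32) + c*(-49*m^2 - 165*m - 113) + 21*m^2 + 63*m + 42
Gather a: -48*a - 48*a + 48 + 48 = 96 - 96*a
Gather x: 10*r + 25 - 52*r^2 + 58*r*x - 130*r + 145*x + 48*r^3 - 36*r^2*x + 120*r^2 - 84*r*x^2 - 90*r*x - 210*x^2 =48*r^3 + 68*r^2 - 120*r + x^2*(-84*r - 210) + x*(-36*r^2 - 32*r + 145) + 25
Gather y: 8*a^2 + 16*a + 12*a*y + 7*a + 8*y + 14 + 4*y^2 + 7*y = 8*a^2 + 23*a + 4*y^2 + y*(12*a + 15) + 14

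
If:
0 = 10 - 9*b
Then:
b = 10/9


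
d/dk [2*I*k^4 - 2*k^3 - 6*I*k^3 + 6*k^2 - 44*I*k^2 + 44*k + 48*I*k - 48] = 8*I*k^3 + k^2*(-6 - 18*I) + k*(12 - 88*I) + 44 + 48*I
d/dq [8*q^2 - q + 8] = 16*q - 1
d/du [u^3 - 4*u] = 3*u^2 - 4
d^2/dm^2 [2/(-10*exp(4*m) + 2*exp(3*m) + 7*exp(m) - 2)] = 2*(-2*(-40*exp(3*m) + 6*exp(2*m) + 7)^2*exp(m) + (160*exp(3*m) - 18*exp(2*m) - 7)*(10*exp(4*m) - 2*exp(3*m) - 7*exp(m) + 2))*exp(m)/(10*exp(4*m) - 2*exp(3*m) - 7*exp(m) + 2)^3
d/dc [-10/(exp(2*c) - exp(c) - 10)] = (20*exp(c) - 10)*exp(c)/(-exp(2*c) + exp(c) + 10)^2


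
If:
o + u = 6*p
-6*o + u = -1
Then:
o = u/6 + 1/6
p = 7*u/36 + 1/36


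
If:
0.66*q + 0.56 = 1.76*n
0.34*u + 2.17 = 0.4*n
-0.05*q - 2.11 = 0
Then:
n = -15.51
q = -42.20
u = -24.63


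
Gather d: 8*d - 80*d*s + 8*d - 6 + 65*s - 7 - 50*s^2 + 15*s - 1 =d*(16 - 80*s) - 50*s^2 + 80*s - 14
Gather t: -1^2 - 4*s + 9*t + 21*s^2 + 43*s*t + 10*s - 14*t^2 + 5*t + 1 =21*s^2 + 6*s - 14*t^2 + t*(43*s + 14)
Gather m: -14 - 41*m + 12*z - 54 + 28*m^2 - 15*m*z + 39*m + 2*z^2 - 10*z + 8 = 28*m^2 + m*(-15*z - 2) + 2*z^2 + 2*z - 60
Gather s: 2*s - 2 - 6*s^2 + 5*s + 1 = -6*s^2 + 7*s - 1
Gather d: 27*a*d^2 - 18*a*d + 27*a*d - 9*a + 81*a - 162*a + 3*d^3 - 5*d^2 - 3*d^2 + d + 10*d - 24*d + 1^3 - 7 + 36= -90*a + 3*d^3 + d^2*(27*a - 8) + d*(9*a - 13) + 30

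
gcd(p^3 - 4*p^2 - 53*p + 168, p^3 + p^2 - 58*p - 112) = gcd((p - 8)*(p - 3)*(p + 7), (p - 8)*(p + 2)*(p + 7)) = p^2 - p - 56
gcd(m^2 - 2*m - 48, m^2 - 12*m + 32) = m - 8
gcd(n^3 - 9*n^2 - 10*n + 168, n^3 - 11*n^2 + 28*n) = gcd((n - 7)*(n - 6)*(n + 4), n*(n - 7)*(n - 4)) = n - 7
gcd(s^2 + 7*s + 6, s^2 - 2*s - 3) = s + 1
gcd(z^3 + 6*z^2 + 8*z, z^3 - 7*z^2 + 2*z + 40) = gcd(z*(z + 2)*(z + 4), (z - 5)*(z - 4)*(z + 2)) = z + 2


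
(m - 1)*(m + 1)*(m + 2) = m^3 + 2*m^2 - m - 2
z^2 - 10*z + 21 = (z - 7)*(z - 3)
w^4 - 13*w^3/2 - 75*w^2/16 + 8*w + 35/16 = (w - 7)*(w - 1)*(w + 1/4)*(w + 5/4)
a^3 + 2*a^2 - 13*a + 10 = (a - 2)*(a - 1)*(a + 5)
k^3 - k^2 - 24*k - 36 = (k - 6)*(k + 2)*(k + 3)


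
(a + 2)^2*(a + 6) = a^3 + 10*a^2 + 28*a + 24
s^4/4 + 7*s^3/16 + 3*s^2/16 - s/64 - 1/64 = (s/4 + 1/4)*(s - 1/4)*(s + 1/2)^2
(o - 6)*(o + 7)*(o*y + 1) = o^3*y + o^2*y + o^2 - 42*o*y + o - 42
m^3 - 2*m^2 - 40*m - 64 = (m - 8)*(m + 2)*(m + 4)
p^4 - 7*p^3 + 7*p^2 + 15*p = p*(p - 5)*(p - 3)*(p + 1)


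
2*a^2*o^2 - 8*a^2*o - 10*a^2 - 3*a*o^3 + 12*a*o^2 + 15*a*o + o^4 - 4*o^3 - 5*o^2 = (-2*a + o)*(-a + o)*(o - 5)*(o + 1)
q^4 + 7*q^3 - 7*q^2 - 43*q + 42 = (q - 2)*(q - 1)*(q + 3)*(q + 7)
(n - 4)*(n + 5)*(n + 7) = n^3 + 8*n^2 - 13*n - 140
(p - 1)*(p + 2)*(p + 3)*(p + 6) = p^4 + 10*p^3 + 25*p^2 - 36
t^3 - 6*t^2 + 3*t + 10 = (t - 5)*(t - 2)*(t + 1)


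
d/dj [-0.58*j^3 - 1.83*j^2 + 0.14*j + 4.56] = -1.74*j^2 - 3.66*j + 0.14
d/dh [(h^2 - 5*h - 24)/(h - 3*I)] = (h^2 - 6*I*h + 24 + 15*I)/(h^2 - 6*I*h - 9)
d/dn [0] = 0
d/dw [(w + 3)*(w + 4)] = 2*w + 7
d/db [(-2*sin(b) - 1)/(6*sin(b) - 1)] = 8*cos(b)/(6*sin(b) - 1)^2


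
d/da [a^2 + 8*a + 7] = 2*a + 8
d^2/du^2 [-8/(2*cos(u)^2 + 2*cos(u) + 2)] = 4*(4*sin(u)^4 + sin(u)^2 - 19*cos(u)/4 + 3*cos(3*u)/4 - 5)/(-sin(u)^2 + cos(u) + 2)^3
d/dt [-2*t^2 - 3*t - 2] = -4*t - 3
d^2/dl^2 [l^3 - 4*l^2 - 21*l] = 6*l - 8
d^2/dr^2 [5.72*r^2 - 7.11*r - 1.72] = 11.4400000000000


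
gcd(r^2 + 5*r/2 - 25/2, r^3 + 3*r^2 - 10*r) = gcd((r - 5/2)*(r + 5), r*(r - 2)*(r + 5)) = r + 5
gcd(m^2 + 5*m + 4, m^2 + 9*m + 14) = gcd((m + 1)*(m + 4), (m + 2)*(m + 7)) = 1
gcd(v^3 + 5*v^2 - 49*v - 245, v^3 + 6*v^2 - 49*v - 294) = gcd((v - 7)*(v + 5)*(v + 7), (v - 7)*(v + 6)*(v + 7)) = v^2 - 49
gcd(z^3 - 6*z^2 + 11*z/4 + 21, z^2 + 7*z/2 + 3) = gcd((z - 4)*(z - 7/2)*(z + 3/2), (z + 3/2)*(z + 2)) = z + 3/2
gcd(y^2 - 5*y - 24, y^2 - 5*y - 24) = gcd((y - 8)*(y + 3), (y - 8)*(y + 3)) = y^2 - 5*y - 24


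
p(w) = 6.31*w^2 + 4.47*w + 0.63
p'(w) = 12.62*w + 4.47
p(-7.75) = 344.98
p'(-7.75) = -93.34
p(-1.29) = 5.36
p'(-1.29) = -11.81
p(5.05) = 184.12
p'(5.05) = 68.20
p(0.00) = 0.63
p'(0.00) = 4.47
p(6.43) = 290.26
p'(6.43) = 85.62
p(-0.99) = 2.39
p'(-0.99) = -8.02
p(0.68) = 6.59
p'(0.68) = 13.05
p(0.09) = 1.08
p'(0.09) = 5.61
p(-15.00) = 1353.33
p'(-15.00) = -184.83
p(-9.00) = 471.51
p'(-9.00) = -109.11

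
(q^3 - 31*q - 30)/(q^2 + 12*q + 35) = (q^2 - 5*q - 6)/(q + 7)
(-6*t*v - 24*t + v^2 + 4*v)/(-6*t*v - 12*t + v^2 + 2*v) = (v + 4)/(v + 2)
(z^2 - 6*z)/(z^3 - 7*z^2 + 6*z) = 1/(z - 1)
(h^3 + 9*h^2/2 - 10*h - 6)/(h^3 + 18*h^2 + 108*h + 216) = (h^2 - 3*h/2 - 1)/(h^2 + 12*h + 36)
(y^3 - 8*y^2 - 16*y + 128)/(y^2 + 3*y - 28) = (y^2 - 4*y - 32)/(y + 7)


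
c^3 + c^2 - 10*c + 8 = (c - 2)*(c - 1)*(c + 4)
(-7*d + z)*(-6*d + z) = 42*d^2 - 13*d*z + z^2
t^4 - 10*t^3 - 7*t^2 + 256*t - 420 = (t - 7)*(t - 6)*(t - 2)*(t + 5)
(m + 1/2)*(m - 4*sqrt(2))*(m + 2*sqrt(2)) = m^3 - 2*sqrt(2)*m^2 + m^2/2 - 16*m - sqrt(2)*m - 8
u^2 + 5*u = u*(u + 5)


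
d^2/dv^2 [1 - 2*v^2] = -4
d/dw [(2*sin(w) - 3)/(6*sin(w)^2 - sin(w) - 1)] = (-12*sin(w)^2 + 36*sin(w) - 5)*cos(w)/(-6*sin(w)^2 + sin(w) + 1)^2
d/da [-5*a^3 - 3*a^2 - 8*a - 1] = -15*a^2 - 6*a - 8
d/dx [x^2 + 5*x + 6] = 2*x + 5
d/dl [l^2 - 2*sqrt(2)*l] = 2*l - 2*sqrt(2)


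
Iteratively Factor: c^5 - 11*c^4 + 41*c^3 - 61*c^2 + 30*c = (c)*(c^4 - 11*c^3 + 41*c^2 - 61*c + 30) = c*(c - 1)*(c^3 - 10*c^2 + 31*c - 30) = c*(c - 5)*(c - 1)*(c^2 - 5*c + 6) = c*(c - 5)*(c - 2)*(c - 1)*(c - 3)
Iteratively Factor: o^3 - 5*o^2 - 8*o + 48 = (o - 4)*(o^2 - o - 12) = (o - 4)^2*(o + 3)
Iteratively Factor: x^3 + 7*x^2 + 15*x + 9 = (x + 3)*(x^2 + 4*x + 3) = (x + 3)^2*(x + 1)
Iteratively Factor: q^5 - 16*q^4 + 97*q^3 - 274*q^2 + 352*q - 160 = (q - 4)*(q^4 - 12*q^3 + 49*q^2 - 78*q + 40) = (q - 4)*(q - 2)*(q^3 - 10*q^2 + 29*q - 20) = (q - 5)*(q - 4)*(q - 2)*(q^2 - 5*q + 4) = (q - 5)*(q - 4)^2*(q - 2)*(q - 1)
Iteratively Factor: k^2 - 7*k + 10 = (k - 2)*(k - 5)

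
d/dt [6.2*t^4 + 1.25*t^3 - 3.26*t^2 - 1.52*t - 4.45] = 24.8*t^3 + 3.75*t^2 - 6.52*t - 1.52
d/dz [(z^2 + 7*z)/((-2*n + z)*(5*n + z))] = (z*(2*n - z)*(z + 7) - z*(5*n + z)*(z + 7) - (2*n - z)*(5*n + z)*(2*z + 7))/((2*n - z)^2*(5*n + z)^2)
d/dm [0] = 0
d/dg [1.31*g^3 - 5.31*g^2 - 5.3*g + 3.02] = 3.93*g^2 - 10.62*g - 5.3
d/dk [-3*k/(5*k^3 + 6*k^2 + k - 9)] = 3*(10*k^3 + 6*k^2 + 9)/(25*k^6 + 60*k^5 + 46*k^4 - 78*k^3 - 107*k^2 - 18*k + 81)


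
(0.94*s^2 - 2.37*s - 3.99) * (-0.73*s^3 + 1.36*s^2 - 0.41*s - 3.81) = -0.6862*s^5 + 3.0085*s^4 - 0.6959*s^3 - 8.0361*s^2 + 10.6656*s + 15.2019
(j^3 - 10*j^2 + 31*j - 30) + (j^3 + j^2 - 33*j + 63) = 2*j^3 - 9*j^2 - 2*j + 33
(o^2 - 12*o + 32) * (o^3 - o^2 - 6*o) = o^5 - 13*o^4 + 38*o^3 + 40*o^2 - 192*o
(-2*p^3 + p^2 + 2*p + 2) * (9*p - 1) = -18*p^4 + 11*p^3 + 17*p^2 + 16*p - 2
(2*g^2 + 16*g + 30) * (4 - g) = -2*g^3 - 8*g^2 + 34*g + 120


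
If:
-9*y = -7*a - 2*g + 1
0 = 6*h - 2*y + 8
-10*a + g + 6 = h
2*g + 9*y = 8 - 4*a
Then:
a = 1021/1383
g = 304/1383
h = -536/461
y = 236/461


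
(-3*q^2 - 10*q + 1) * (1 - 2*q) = 6*q^3 + 17*q^2 - 12*q + 1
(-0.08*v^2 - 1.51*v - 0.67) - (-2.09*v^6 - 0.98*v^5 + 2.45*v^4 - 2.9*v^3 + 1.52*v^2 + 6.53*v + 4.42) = 2.09*v^6 + 0.98*v^5 - 2.45*v^4 + 2.9*v^3 - 1.6*v^2 - 8.04*v - 5.09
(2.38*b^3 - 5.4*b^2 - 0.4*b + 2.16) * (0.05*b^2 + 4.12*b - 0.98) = 0.119*b^5 + 9.5356*b^4 - 24.6004*b^3 + 3.752*b^2 + 9.2912*b - 2.1168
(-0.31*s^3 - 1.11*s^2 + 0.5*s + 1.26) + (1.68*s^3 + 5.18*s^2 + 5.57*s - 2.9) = 1.37*s^3 + 4.07*s^2 + 6.07*s - 1.64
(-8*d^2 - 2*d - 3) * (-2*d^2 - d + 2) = 16*d^4 + 12*d^3 - 8*d^2 - d - 6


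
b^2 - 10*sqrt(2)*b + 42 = (b - 7*sqrt(2))*(b - 3*sqrt(2))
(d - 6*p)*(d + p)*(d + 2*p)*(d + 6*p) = d^4 + 3*d^3*p - 34*d^2*p^2 - 108*d*p^3 - 72*p^4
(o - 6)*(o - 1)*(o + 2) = o^3 - 5*o^2 - 8*o + 12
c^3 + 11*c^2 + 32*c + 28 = (c + 2)^2*(c + 7)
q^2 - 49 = (q - 7)*(q + 7)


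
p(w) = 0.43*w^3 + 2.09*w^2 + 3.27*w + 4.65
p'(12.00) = 239.19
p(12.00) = 1087.89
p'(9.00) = 145.38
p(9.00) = 516.84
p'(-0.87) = 0.61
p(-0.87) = 3.10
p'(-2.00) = 0.07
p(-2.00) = 3.03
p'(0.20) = 4.16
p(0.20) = 5.39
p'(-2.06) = 0.13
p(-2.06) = 3.02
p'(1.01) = 8.81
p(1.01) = 10.53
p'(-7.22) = 40.34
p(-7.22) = -71.85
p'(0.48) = 5.57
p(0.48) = 6.75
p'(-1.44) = -0.07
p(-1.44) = 2.99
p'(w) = 1.29*w^2 + 4.18*w + 3.27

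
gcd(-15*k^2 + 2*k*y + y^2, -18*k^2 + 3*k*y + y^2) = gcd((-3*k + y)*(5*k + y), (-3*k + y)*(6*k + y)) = -3*k + y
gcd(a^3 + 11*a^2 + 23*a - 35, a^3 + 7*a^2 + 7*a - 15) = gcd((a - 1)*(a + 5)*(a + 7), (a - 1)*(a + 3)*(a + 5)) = a^2 + 4*a - 5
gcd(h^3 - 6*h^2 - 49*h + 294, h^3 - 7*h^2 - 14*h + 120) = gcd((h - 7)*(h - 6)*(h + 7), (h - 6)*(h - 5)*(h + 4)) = h - 6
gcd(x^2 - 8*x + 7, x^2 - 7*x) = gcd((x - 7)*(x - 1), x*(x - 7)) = x - 7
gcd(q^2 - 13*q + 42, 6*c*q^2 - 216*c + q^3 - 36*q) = q - 6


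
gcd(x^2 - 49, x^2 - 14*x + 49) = x - 7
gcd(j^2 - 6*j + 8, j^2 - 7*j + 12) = j - 4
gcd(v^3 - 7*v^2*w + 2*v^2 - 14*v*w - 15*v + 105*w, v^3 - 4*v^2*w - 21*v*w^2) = v - 7*w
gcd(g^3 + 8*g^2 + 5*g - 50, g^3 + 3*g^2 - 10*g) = g^2 + 3*g - 10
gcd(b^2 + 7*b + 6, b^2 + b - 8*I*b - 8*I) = b + 1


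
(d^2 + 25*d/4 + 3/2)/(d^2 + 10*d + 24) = (d + 1/4)/(d + 4)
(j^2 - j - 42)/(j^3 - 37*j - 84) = (j + 6)/(j^2 + 7*j + 12)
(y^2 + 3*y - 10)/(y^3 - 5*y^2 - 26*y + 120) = (y - 2)/(y^2 - 10*y + 24)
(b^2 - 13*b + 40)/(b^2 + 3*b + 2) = (b^2 - 13*b + 40)/(b^2 + 3*b + 2)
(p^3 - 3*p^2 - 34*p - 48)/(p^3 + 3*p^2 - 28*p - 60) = (p^2 - 5*p - 24)/(p^2 + p - 30)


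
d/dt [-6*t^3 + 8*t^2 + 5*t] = -18*t^2 + 16*t + 5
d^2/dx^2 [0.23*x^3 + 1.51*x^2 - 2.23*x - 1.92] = 1.38*x + 3.02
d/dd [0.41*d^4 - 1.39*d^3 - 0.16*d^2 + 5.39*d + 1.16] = 1.64*d^3 - 4.17*d^2 - 0.32*d + 5.39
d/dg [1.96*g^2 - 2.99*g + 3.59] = 3.92*g - 2.99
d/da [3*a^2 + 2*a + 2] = 6*a + 2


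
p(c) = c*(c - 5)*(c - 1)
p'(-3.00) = 68.00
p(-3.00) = -96.00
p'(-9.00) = 356.00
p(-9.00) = -1260.00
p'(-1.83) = 37.01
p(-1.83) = -35.37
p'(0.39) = 0.78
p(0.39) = 1.10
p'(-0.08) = 5.98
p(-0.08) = -0.44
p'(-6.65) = 217.47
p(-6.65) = -592.66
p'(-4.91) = 136.24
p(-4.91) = -287.57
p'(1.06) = -4.35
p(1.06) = -0.25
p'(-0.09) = 6.10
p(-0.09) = -0.50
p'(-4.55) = 121.71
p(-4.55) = -241.16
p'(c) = c*(c - 5) + c*(c - 1) + (c - 5)*(c - 1)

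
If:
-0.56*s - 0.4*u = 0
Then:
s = -0.714285714285714*u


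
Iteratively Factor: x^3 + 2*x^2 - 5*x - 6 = (x + 1)*(x^2 + x - 6) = (x - 2)*(x + 1)*(x + 3)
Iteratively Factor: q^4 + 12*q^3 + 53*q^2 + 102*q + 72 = (q + 4)*(q^3 + 8*q^2 + 21*q + 18) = (q + 2)*(q + 4)*(q^2 + 6*q + 9) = (q + 2)*(q + 3)*(q + 4)*(q + 3)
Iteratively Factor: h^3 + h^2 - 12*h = (h - 3)*(h^2 + 4*h) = (h - 3)*(h + 4)*(h)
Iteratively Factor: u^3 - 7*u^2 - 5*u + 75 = (u + 3)*(u^2 - 10*u + 25) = (u - 5)*(u + 3)*(u - 5)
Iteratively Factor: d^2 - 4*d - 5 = (d + 1)*(d - 5)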